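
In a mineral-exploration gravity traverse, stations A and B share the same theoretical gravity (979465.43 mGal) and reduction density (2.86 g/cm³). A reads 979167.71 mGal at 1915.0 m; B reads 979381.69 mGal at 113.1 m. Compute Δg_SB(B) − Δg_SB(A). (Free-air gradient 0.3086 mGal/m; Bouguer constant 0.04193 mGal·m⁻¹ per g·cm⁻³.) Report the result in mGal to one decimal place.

-126.0

Δg_SB(A) = 979167.71 − 979465.43 + 0.3086×1915.0 − 0.04193×2.86×1915.0 = 63.60 mGal
Δg_SB(B) = 979381.69 − 979465.43 + 0.3086×113.1 − 0.04193×2.86×113.1 = -62.40 mGal
Difference = -62.40 − (63.60) = -126.00 mGal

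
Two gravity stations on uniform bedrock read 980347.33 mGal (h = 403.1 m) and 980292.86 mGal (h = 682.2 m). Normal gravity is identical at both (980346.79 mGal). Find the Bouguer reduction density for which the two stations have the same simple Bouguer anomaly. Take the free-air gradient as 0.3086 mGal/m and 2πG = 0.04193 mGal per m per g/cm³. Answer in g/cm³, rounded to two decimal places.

Δg_obs = 980292.86 − 980347.33 = -54.47 mGal over Δh = 682.2 − 403.1 = 279.1 m
Equal Bouguer anomalies ⇒ Δg_obs + (0.3086 − 0.04193ρ)·Δh = 0
0.3086 − 0.04193ρ = −Δg_obs/Δh = 0.19516
ρ = (0.3086 − 0.19516) / 0.04193 = 2.71 g/cm³

2.71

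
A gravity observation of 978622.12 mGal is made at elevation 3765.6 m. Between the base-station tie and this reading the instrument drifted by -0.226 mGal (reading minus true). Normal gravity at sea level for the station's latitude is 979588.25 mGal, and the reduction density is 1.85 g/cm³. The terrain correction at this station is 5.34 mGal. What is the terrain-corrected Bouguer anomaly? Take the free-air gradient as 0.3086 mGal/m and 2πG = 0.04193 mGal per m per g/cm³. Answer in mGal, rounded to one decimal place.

-90.6

Drift-corrected reading = 978622.12 − (-0.226) = 978622.346 mGal
Free-air correction = 0.3086 × 3765.6 = 1162.06 mGal
Free-air anomaly = 978622.346 − 979588.25 + (1162.06) = 196.156 mGal
Bouguer slab correction = 0.04193 × 1.85 × 3765.6 = 292.10 mGal
Simple Bouguer anomaly = 196.156 − (292.10) = -95.944 mGal
Complete Bouguer anomaly = -95.944 + 5.34 = -90.604 mGal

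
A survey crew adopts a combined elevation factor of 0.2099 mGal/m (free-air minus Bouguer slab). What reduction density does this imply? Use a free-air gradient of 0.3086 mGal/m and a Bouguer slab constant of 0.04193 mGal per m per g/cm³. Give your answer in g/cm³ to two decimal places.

0.2099 = 0.3086 − 0.04193 × ρ
ρ = (0.3086 − 0.2099) / 0.04193 = 2.35 g/cm³

2.35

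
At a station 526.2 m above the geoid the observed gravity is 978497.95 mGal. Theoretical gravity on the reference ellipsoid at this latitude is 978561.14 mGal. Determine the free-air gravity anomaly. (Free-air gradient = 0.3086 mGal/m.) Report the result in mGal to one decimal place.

99.2

Free-air correction = 0.3086 × 526.2 = 162.39 mGal
Free-air anomaly = 978497.95 − 978561.14 + (162.39) = 99.20 mGal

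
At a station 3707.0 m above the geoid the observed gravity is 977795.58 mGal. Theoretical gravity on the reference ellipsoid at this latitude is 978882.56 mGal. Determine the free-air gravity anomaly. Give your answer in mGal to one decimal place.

57.0

Free-air correction = 0.3086 × 3707.0 = 1143.98 mGal
Free-air anomaly = 977795.58 − 978882.56 + (1143.98) = 57.00 mGal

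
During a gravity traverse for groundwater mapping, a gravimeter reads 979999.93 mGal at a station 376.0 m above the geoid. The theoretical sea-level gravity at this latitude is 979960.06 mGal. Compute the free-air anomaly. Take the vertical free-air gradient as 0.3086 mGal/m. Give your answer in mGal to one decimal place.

Free-air correction = 0.3086 × 376.0 = 116.03 mGal
Free-air anomaly = 979999.93 − 979960.06 + (116.03) = 155.90 mGal

155.9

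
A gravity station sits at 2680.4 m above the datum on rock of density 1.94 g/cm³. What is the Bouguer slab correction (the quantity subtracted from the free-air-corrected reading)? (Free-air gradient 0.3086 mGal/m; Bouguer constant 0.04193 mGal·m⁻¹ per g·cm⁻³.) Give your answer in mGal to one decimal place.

Bouguer slab correction = 0.04193 × 1.94 × 2680.4 = 218.0 mGal

218.0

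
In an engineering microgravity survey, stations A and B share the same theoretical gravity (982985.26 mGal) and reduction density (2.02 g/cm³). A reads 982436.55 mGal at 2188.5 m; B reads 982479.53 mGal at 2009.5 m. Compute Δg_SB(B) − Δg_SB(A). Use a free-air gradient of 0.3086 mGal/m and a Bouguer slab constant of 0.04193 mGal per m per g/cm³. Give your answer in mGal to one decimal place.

2.9

Δg_SB(A) = 982436.55 − 982985.26 + 0.3086×2188.5 − 0.04193×2.02×2188.5 = -58.70 mGal
Δg_SB(B) = 982479.53 − 982985.26 + 0.3086×2009.5 − 0.04193×2.02×2009.5 = -55.80 mGal
Difference = -55.80 − (-58.70) = 2.90 mGal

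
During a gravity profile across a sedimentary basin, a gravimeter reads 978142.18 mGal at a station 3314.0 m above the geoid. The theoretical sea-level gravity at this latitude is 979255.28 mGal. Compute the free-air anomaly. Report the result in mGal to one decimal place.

-90.4

Free-air correction = 0.3086 × 3314.0 = 1022.70 mGal
Free-air anomaly = 978142.18 − 979255.28 + (1022.70) = -90.40 mGal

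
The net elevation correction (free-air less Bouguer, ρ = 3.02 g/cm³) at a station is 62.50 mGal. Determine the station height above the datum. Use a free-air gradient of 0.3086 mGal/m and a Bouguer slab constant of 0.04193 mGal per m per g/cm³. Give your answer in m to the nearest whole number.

Combined gradient = 0.3086 − 0.04193 × 3.02 = 0.1819714 mGal/m
h = 62.50 / 0.1819714 = 343.46 m

343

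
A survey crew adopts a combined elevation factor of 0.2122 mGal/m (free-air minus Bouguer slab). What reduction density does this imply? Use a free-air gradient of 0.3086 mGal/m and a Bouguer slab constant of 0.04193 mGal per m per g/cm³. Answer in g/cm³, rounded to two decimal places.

2.30

0.2122 = 0.3086 − 0.04193 × ρ
ρ = (0.3086 − 0.2122) / 0.04193 = 2.30 g/cm³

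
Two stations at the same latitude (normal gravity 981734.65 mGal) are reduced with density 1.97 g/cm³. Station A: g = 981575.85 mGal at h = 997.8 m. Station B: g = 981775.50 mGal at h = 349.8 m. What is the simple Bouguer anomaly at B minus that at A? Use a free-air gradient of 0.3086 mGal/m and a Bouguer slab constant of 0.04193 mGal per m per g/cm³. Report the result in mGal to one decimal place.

Δg_SB(A) = 981575.85 − 981734.65 + 0.3086×997.8 − 0.04193×1.97×997.8 = 66.70 mGal
Δg_SB(B) = 981775.50 − 981734.65 + 0.3086×349.8 − 0.04193×1.97×349.8 = 119.90 mGal
Difference = 119.90 − (66.70) = 53.20 mGal

53.2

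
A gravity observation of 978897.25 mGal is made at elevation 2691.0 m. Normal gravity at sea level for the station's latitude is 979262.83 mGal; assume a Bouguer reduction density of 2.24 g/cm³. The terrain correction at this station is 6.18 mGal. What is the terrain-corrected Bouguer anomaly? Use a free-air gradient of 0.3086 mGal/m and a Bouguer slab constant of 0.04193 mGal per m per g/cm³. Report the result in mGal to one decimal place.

218.3

Free-air correction = 0.3086 × 2691.0 = 830.44 mGal
Free-air anomaly = 978897.25 − 979262.83 + (830.44) = 464.86 mGal
Bouguer slab correction = 0.04193 × 2.24 × 2691.0 = 252.75 mGal
Simple Bouguer anomaly = 464.86 − (252.75) = 212.11 mGal
Complete Bouguer anomaly = 212.11 + 6.18 = 218.29 mGal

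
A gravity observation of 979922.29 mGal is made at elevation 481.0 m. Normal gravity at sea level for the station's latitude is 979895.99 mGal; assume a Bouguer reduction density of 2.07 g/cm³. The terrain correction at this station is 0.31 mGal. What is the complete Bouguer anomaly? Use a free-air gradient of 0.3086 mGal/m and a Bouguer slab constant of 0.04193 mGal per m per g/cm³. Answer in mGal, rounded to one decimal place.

Free-air correction = 0.3086 × 481.0 = 148.44 mGal
Free-air anomaly = 979922.29 − 979895.99 + (148.44) = 174.74 mGal
Bouguer slab correction = 0.04193 × 2.07 × 481.0 = 41.75 mGal
Simple Bouguer anomaly = 174.74 − (41.75) = 132.99 mGal
Complete Bouguer anomaly = 132.99 + 0.31 = 133.30 mGal

133.3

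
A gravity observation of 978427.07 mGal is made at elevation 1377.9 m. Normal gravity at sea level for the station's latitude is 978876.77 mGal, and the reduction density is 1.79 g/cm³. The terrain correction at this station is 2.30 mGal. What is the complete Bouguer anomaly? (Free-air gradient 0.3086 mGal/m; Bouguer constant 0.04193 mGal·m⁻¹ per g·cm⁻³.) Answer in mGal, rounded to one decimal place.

Free-air correction = 0.3086 × 1377.9 = 425.22 mGal
Free-air anomaly = 978427.07 − 978876.77 + (425.22) = -24.48 mGal
Bouguer slab correction = 0.04193 × 1.79 × 1377.9 = 103.42 mGal
Simple Bouguer anomaly = -24.48 − (103.42) = -127.90 mGal
Complete Bouguer anomaly = -127.90 + 2.30 = -125.60 mGal

-125.6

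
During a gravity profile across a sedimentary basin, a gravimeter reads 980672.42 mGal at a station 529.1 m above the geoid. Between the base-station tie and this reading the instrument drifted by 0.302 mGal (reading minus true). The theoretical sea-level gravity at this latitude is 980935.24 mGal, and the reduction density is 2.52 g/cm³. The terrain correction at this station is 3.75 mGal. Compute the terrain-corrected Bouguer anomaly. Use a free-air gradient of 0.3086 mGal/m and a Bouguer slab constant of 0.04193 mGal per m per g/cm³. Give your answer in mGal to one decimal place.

Drift-corrected reading = 980672.42 − (0.302) = 980672.118 mGal
Free-air correction = 0.3086 × 529.1 = 163.28 mGal
Free-air anomaly = 980672.118 − 980935.24 + (163.28) = -99.842 mGal
Bouguer slab correction = 0.04193 × 2.52 × 529.1 = 55.91 mGal
Simple Bouguer anomaly = -99.842 − (55.91) = -155.752 mGal
Complete Bouguer anomaly = -155.752 + 3.75 = -152.002 mGal

-152.0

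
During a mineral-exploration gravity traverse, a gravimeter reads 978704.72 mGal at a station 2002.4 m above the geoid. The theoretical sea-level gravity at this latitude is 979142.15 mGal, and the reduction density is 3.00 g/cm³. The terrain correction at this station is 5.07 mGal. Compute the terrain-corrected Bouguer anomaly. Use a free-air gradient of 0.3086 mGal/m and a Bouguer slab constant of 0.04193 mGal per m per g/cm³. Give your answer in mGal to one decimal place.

Free-air correction = 0.3086 × 2002.4 = 617.94 mGal
Free-air anomaly = 978704.72 − 979142.15 + (617.94) = 180.51 mGal
Bouguer slab correction = 0.04193 × 3.00 × 2002.4 = 251.88 mGal
Simple Bouguer anomaly = 180.51 − (251.88) = -71.37 mGal
Complete Bouguer anomaly = -71.37 + 5.07 = -66.30 mGal

-66.3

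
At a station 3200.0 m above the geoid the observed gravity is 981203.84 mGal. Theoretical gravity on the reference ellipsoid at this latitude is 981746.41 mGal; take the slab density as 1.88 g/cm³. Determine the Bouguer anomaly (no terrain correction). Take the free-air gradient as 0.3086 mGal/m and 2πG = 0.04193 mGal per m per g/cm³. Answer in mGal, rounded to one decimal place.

192.7

Free-air correction = 0.3086 × 3200.0 = 987.52 mGal
Free-air anomaly = 981203.84 − 981746.41 + (987.52) = 444.95 mGal
Bouguer slab correction = 0.04193 × 1.88 × 3200.0 = 252.25 mGal
Simple Bouguer anomaly = 444.95 − (252.25) = 192.70 mGal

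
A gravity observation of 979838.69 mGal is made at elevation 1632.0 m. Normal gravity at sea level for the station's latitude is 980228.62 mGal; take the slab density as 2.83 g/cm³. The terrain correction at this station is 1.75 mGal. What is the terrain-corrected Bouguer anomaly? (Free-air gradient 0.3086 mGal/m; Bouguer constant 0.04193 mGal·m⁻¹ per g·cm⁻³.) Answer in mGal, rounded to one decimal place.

Free-air correction = 0.3086 × 1632.0 = 503.64 mGal
Free-air anomaly = 979838.69 − 980228.62 + (503.64) = 113.71 mGal
Bouguer slab correction = 0.04193 × 2.83 × 1632.0 = 193.66 mGal
Simple Bouguer anomaly = 113.71 − (193.66) = -79.95 mGal
Complete Bouguer anomaly = -79.95 + 1.75 = -78.20 mGal

-78.2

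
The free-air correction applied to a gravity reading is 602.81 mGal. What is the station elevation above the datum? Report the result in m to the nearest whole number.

1953

h = 602.81 / 0.3086 = 1953.37 m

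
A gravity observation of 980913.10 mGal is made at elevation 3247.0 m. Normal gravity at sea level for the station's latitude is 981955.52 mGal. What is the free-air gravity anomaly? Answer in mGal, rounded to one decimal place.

-40.4

Free-air correction = 0.3086 × 3247.0 = 1002.02 mGal
Free-air anomaly = 980913.10 − 981955.52 + (1002.02) = -40.40 mGal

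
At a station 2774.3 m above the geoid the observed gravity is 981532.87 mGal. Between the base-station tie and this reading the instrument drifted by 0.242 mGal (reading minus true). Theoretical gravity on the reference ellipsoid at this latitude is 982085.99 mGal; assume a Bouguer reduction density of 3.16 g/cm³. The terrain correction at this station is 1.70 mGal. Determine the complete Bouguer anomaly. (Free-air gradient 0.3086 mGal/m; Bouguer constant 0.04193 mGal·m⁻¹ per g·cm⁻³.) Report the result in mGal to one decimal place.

-63.1

Drift-corrected reading = 981532.87 − (0.242) = 981532.628 mGal
Free-air correction = 0.3086 × 2774.3 = 856.15 mGal
Free-air anomaly = 981532.628 − 982085.99 + (856.15) = 302.788 mGal
Bouguer slab correction = 0.04193 × 3.16 × 2774.3 = 367.59 mGal
Simple Bouguer anomaly = 302.788 − (367.59) = -64.802 mGal
Complete Bouguer anomaly = -64.802 + 1.70 = -63.102 mGal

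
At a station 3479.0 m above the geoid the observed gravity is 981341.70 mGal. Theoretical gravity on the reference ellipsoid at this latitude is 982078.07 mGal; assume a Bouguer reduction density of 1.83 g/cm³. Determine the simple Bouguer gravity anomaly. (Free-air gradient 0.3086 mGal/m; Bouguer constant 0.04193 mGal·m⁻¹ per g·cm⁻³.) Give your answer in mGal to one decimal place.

70.3

Free-air correction = 0.3086 × 3479.0 = 1073.62 mGal
Free-air anomaly = 981341.70 − 982078.07 + (1073.62) = 337.25 mGal
Bouguer slab correction = 0.04193 × 1.83 × 3479.0 = 266.95 mGal
Simple Bouguer anomaly = 337.25 − (266.95) = 70.30 mGal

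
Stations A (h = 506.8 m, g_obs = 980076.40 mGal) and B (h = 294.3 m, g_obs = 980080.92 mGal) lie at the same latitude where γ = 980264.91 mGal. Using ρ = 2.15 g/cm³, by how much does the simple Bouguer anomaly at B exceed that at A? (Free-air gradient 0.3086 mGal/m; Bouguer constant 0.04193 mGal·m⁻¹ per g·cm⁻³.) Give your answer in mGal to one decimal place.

Δg_SB(A) = 980076.40 − 980264.91 + 0.3086×506.8 − 0.04193×2.15×506.8 = -77.80 mGal
Δg_SB(B) = 980080.92 − 980264.91 + 0.3086×294.3 − 0.04193×2.15×294.3 = -119.70 mGal
Difference = -119.70 − (-77.80) = -41.90 mGal

-41.9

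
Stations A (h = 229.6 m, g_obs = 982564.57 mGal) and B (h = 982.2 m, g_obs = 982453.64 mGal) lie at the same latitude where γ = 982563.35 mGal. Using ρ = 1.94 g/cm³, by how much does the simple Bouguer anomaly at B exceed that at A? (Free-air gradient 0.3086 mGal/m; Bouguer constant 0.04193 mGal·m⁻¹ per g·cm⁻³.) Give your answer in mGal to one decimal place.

Δg_SB(A) = 982564.57 − 982563.35 + 0.3086×229.6 − 0.04193×1.94×229.6 = 53.40 mGal
Δg_SB(B) = 982453.64 − 982563.35 + 0.3086×982.2 − 0.04193×1.94×982.2 = 113.50 mGal
Difference = 113.50 − (53.40) = 60.10 mGal

60.1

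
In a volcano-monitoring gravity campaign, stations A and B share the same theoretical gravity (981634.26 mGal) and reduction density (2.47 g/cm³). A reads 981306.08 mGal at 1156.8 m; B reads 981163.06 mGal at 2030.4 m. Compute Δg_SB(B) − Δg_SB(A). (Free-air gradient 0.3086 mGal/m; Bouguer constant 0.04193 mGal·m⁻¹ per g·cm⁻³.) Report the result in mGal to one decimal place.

36.1

Δg_SB(A) = 981306.08 − 981634.26 + 0.3086×1156.8 − 0.04193×2.47×1156.8 = -91.00 mGal
Δg_SB(B) = 981163.06 − 981634.26 + 0.3086×2030.4 − 0.04193×2.47×2030.4 = -54.90 mGal
Difference = -54.90 − (-91.00) = 36.10 mGal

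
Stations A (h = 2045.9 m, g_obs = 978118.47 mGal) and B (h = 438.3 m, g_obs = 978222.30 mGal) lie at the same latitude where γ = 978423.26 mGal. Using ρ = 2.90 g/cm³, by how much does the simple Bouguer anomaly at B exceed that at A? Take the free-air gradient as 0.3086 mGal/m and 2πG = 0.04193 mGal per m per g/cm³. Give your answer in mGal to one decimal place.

-196.8

Δg_SB(A) = 978118.47 − 978423.26 + 0.3086×2045.9 − 0.04193×2.90×2045.9 = 77.80 mGal
Δg_SB(B) = 978222.30 − 978423.26 + 0.3086×438.3 − 0.04193×2.90×438.3 = -119.00 mGal
Difference = -119.00 − (77.80) = -196.80 mGal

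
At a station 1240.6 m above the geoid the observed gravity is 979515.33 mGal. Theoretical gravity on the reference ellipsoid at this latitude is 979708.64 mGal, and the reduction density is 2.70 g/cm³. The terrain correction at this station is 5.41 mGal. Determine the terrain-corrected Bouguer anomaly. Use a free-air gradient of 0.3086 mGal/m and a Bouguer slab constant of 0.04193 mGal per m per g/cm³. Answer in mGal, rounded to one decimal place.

54.5

Free-air correction = 0.3086 × 1240.6 = 382.85 mGal
Free-air anomaly = 979515.33 − 979708.64 + (382.85) = 189.54 mGal
Bouguer slab correction = 0.04193 × 2.70 × 1240.6 = 140.45 mGal
Simple Bouguer anomaly = 189.54 − (140.45) = 49.09 mGal
Complete Bouguer anomaly = 49.09 + 5.41 = 54.50 mGal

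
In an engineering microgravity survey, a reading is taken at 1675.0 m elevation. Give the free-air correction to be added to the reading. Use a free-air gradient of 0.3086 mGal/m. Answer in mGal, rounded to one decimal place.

516.9

Free-air correction = 0.3086 × 1675.0 = 516.9 mGal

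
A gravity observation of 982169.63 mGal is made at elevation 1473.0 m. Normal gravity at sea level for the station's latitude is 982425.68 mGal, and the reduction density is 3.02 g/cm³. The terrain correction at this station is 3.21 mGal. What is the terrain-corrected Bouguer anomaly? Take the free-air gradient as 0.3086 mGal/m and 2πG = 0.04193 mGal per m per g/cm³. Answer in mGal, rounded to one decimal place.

15.2

Free-air correction = 0.3086 × 1473.0 = 454.57 mGal
Free-air anomaly = 982169.63 − 982425.68 + (454.57) = 198.52 mGal
Bouguer slab correction = 0.04193 × 3.02 × 1473.0 = 186.52 mGal
Simple Bouguer anomaly = 198.52 − (186.52) = 12.00 mGal
Complete Bouguer anomaly = 12.00 + 3.21 = 15.21 mGal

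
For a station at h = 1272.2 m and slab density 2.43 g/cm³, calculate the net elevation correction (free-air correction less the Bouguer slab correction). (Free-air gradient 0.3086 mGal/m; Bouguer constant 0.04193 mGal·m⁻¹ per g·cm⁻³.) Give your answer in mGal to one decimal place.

Combined gradient = 0.3086 − 0.04193 × 2.43 = 0.2067101 mGal/m
Combined elevation correction = 0.2067101 × 1272.2 = 263.0 mGal

263.0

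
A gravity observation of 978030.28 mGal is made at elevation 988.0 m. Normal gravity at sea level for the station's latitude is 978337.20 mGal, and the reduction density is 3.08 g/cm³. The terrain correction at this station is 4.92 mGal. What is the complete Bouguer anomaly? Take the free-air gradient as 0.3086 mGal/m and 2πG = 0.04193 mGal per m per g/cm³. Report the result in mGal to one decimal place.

Free-air correction = 0.3086 × 988.0 = 304.90 mGal
Free-air anomaly = 978030.28 − 978337.20 + (304.90) = -2.02 mGal
Bouguer slab correction = 0.04193 × 3.08 × 988.0 = 127.59 mGal
Simple Bouguer anomaly = -2.02 − (127.59) = -129.61 mGal
Complete Bouguer anomaly = -129.61 + 4.92 = -124.69 mGal

-124.7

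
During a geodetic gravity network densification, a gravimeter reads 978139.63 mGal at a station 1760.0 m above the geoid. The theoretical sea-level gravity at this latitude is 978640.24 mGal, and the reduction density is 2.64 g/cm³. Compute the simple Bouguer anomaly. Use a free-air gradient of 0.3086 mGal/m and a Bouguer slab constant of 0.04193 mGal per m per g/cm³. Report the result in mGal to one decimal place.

-152.3

Free-air correction = 0.3086 × 1760.0 = 543.14 mGal
Free-air anomaly = 978139.63 − 978640.24 + (543.14) = 42.53 mGal
Bouguer slab correction = 0.04193 × 2.64 × 1760.0 = 194.82 mGal
Simple Bouguer anomaly = 42.53 − (194.82) = -152.29 mGal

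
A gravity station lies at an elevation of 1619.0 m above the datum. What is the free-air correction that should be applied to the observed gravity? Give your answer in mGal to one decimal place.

Free-air correction = 0.3086 × 1619.0 = 499.6 mGal

499.6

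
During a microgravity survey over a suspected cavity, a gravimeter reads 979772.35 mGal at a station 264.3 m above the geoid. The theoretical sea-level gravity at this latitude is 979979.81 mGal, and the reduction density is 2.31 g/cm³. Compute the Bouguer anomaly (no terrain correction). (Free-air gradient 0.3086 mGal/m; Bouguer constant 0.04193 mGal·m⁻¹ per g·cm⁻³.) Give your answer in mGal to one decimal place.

-151.5

Free-air correction = 0.3086 × 264.3 = 81.56 mGal
Free-air anomaly = 979772.35 − 979979.81 + (81.56) = -125.90 mGal
Bouguer slab correction = 0.04193 × 2.31 × 264.3 = 25.60 mGal
Simple Bouguer anomaly = -125.90 − (25.60) = -151.50 mGal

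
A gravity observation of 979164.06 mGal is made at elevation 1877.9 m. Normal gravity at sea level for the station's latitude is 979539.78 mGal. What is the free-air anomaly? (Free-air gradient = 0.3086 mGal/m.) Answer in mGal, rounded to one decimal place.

203.8

Free-air correction = 0.3086 × 1877.9 = 579.52 mGal
Free-air anomaly = 979164.06 − 979539.78 + (579.52) = 203.80 mGal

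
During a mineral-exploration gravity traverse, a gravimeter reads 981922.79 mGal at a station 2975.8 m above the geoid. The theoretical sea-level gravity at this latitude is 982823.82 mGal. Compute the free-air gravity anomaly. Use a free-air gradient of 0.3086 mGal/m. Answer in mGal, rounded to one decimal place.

17.3

Free-air correction = 0.3086 × 2975.8 = 918.33 mGal
Free-air anomaly = 981922.79 − 982823.82 + (918.33) = 17.30 mGal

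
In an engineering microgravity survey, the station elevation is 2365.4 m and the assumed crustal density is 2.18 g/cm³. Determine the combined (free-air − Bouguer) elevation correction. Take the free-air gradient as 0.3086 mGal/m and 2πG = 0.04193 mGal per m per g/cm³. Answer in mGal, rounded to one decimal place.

513.7

Combined gradient = 0.3086 − 0.04193 × 2.18 = 0.2171926 mGal/m
Combined elevation correction = 0.2171926 × 2365.4 = 513.7 mGal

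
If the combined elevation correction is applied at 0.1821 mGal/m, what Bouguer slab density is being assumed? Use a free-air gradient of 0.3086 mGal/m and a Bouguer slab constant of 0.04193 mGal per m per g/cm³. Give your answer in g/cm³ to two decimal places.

3.02

0.1821 = 0.3086 − 0.04193 × ρ
ρ = (0.3086 − 0.1821) / 0.04193 = 3.02 g/cm³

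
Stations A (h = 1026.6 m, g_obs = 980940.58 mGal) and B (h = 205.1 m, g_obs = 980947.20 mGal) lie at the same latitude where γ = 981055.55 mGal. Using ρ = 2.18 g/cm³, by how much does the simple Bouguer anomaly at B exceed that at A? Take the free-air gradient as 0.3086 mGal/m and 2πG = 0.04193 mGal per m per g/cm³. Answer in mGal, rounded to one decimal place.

-171.8

Δg_SB(A) = 980940.58 − 981055.55 + 0.3086×1026.6 − 0.04193×2.18×1026.6 = 108.00 mGal
Δg_SB(B) = 980947.20 − 981055.55 + 0.3086×205.1 − 0.04193×2.18×205.1 = -63.80 mGal
Difference = -63.80 − (108.00) = -171.80 mGal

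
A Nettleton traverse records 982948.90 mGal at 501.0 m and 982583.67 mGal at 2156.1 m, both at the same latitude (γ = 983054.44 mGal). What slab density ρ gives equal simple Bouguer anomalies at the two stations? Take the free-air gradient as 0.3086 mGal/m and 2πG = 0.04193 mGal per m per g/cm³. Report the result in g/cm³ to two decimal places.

Δg_obs = 982583.67 − 982948.90 = -365.23 mGal over Δh = 2156.1 − 501.0 = 1655.1 m
Equal Bouguer anomalies ⇒ Δg_obs + (0.3086 − 0.04193ρ)·Δh = 0
0.3086 − 0.04193ρ = −Δg_obs/Δh = 0.22067
ρ = (0.3086 − 0.22067) / 0.04193 = 2.10 g/cm³

2.10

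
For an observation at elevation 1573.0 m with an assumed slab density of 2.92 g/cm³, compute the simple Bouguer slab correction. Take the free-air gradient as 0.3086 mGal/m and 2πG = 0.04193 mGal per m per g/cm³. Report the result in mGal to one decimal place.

192.6

Bouguer slab correction = 0.04193 × 2.92 × 1573.0 = 192.6 mGal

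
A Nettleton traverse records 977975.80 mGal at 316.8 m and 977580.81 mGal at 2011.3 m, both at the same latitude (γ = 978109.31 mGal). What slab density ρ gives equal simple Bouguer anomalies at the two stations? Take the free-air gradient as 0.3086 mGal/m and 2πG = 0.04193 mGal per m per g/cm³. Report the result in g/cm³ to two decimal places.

1.80

Δg_obs = 977580.81 − 977975.80 = -394.99 mGal over Δh = 2011.3 − 316.8 = 1694.5 m
Equal Bouguer anomalies ⇒ Δg_obs + (0.3086 − 0.04193ρ)·Δh = 0
0.3086 − 0.04193ρ = −Δg_obs/Δh = 0.23310
ρ = (0.3086 − 0.23310) / 0.04193 = 1.80 g/cm³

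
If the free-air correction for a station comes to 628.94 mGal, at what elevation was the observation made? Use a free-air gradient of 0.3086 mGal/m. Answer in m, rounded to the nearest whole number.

h = 628.94 / 0.3086 = 2038.04 m

2038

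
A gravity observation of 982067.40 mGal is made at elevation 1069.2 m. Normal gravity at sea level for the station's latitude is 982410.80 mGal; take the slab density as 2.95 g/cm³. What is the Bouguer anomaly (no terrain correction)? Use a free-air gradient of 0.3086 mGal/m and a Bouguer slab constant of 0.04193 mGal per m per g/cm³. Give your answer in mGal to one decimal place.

-145.7

Free-air correction = 0.3086 × 1069.2 = 329.96 mGal
Free-air anomaly = 982067.40 − 982410.80 + (329.96) = -13.44 mGal
Bouguer slab correction = 0.04193 × 2.95 × 1069.2 = 132.25 mGal
Simple Bouguer anomaly = -13.44 − (132.25) = -145.69 mGal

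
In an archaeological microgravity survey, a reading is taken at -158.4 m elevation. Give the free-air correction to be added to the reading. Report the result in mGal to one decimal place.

-48.9

Free-air correction = 0.3086 × -158.4 = -48.9 mGal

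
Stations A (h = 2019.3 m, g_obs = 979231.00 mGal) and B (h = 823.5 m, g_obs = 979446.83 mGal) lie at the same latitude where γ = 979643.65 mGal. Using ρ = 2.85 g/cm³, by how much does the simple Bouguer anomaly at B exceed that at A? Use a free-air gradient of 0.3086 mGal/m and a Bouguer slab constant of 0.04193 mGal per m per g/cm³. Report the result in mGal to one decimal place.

Δg_SB(A) = 979231.00 − 979643.65 + 0.3086×2019.3 − 0.04193×2.85×2019.3 = -30.80 mGal
Δg_SB(B) = 979446.83 − 979643.65 + 0.3086×823.5 − 0.04193×2.85×823.5 = -41.10 mGal
Difference = -41.10 − (-30.80) = -10.30 mGal

-10.3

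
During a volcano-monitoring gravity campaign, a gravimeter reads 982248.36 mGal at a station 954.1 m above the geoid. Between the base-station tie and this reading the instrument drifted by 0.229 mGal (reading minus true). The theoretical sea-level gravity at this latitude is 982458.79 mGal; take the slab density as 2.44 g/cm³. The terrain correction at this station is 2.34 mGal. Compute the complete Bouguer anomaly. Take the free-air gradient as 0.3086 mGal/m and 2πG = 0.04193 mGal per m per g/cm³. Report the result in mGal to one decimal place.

-11.5

Drift-corrected reading = 982248.36 − (0.229) = 982248.131 mGal
Free-air correction = 0.3086 × 954.1 = 294.44 mGal
Free-air anomaly = 982248.131 − 982458.79 + (294.44) = 83.781 mGal
Bouguer slab correction = 0.04193 × 2.44 × 954.1 = 97.61 mGal
Simple Bouguer anomaly = 83.781 − (97.61) = -13.829 mGal
Complete Bouguer anomaly = -13.829 + 2.34 = -11.489 mGal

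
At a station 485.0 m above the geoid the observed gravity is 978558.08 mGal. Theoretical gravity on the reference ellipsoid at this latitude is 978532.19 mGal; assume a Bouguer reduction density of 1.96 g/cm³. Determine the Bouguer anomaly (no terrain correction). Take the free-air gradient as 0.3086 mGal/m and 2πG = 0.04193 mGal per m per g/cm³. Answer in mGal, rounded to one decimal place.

135.7

Free-air correction = 0.3086 × 485.0 = 149.67 mGal
Free-air anomaly = 978558.08 − 978532.19 + (149.67) = 175.56 mGal
Bouguer slab correction = 0.04193 × 1.96 × 485.0 = 39.86 mGal
Simple Bouguer anomaly = 175.56 − (39.86) = 135.70 mGal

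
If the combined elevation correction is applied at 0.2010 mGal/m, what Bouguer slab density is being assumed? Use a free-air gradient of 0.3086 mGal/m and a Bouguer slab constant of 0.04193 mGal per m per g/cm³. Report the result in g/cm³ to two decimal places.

2.57

0.2010 = 0.3086 − 0.04193 × ρ
ρ = (0.3086 − 0.2010) / 0.04193 = 2.57 g/cm³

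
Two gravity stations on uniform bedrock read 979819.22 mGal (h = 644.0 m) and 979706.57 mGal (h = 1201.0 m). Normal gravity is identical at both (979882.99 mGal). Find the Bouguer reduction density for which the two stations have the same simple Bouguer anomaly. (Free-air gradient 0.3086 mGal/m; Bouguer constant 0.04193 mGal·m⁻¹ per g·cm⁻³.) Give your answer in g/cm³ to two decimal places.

2.54

Δg_obs = 979706.57 − 979819.22 = -112.65 mGal over Δh = 1201.0 − 644.0 = 557.0 m
Equal Bouguer anomalies ⇒ Δg_obs + (0.3086 − 0.04193ρ)·Δh = 0
0.3086 − 0.04193ρ = −Δg_obs/Δh = 0.20224
ρ = (0.3086 − 0.20224) / 0.04193 = 2.54 g/cm³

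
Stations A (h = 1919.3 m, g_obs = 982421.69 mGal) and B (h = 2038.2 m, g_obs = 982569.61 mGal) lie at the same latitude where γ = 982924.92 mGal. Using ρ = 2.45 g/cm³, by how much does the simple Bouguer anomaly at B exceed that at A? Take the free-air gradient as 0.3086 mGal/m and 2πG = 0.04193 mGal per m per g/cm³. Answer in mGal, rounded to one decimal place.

Δg_SB(A) = 982421.69 − 982924.92 + 0.3086×1919.3 − 0.04193×2.45×1919.3 = -108.10 mGal
Δg_SB(B) = 982569.61 − 982924.92 + 0.3086×2038.2 − 0.04193×2.45×2038.2 = 64.30 mGal
Difference = 64.30 − (-108.10) = 172.40 mGal

172.4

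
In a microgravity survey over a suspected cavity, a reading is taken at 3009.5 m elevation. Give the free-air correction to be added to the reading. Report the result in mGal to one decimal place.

Free-air correction = 0.3086 × 3009.5 = 928.7 mGal

928.7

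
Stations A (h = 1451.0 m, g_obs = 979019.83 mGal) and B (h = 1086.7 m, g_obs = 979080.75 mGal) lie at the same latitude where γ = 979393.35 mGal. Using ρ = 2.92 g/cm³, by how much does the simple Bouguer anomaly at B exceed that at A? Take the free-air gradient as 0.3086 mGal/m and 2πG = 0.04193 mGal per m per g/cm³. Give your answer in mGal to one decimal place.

-6.9

Δg_SB(A) = 979019.83 − 979393.35 + 0.3086×1451.0 − 0.04193×2.92×1451.0 = -103.40 mGal
Δg_SB(B) = 979080.75 − 979393.35 + 0.3086×1086.7 − 0.04193×2.92×1086.7 = -110.30 mGal
Difference = -110.30 − (-103.40) = -6.90 mGal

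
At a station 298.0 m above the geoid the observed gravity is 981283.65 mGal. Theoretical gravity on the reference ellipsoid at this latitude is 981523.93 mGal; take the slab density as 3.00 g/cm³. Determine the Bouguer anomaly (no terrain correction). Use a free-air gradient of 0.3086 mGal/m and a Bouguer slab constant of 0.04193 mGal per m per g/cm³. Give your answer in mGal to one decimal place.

-185.8

Free-air correction = 0.3086 × 298.0 = 91.96 mGal
Free-air anomaly = 981283.65 − 981523.93 + (91.96) = -148.32 mGal
Bouguer slab correction = 0.04193 × 3.00 × 298.0 = 37.49 mGal
Simple Bouguer anomaly = -148.32 − (37.49) = -185.81 mGal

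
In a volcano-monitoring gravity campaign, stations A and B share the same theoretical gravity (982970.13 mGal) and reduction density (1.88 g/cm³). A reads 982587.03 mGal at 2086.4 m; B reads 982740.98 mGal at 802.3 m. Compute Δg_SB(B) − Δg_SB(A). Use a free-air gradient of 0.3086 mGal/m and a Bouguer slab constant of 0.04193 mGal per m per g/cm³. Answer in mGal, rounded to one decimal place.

-141.1

Δg_SB(A) = 982587.03 − 982970.13 + 0.3086×2086.4 − 0.04193×1.88×2086.4 = 96.30 mGal
Δg_SB(B) = 982740.98 − 982970.13 + 0.3086×802.3 − 0.04193×1.88×802.3 = -44.80 mGal
Difference = -44.80 − (96.30) = -141.10 mGal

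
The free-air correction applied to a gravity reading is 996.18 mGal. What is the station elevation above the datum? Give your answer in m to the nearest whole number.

3228

h = 996.18 / 0.3086 = 3228.06 m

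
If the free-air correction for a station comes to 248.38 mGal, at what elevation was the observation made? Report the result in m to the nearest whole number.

805

h = 248.38 / 0.3086 = 804.86 m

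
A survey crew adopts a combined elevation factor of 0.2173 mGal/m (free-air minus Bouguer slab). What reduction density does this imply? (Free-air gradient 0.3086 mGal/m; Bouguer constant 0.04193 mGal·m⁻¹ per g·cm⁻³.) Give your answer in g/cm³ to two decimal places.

2.18

0.2173 = 0.3086 − 0.04193 × ρ
ρ = (0.3086 − 0.2173) / 0.04193 = 2.18 g/cm³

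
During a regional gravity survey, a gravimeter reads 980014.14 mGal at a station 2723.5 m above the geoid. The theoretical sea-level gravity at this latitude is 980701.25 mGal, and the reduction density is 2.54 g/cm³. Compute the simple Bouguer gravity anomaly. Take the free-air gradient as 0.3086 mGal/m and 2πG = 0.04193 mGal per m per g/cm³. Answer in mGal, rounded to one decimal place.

Free-air correction = 0.3086 × 2723.5 = 840.47 mGal
Free-air anomaly = 980014.14 − 980701.25 + (840.47) = 153.36 mGal
Bouguer slab correction = 0.04193 × 2.54 × 2723.5 = 290.06 mGal
Simple Bouguer anomaly = 153.36 − (290.06) = -136.70 mGal

-136.7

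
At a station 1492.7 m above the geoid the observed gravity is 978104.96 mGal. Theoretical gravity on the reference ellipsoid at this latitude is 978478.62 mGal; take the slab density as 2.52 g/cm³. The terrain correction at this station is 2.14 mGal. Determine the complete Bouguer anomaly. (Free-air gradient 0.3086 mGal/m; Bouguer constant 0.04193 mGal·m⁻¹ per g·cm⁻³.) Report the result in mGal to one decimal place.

Free-air correction = 0.3086 × 1492.7 = 460.65 mGal
Free-air anomaly = 978104.96 − 978478.62 + (460.65) = 86.99 mGal
Bouguer slab correction = 0.04193 × 2.52 × 1492.7 = 157.72 mGal
Simple Bouguer anomaly = 86.99 − (157.72) = -70.73 mGal
Complete Bouguer anomaly = -70.73 + 2.14 = -68.59 mGal

-68.6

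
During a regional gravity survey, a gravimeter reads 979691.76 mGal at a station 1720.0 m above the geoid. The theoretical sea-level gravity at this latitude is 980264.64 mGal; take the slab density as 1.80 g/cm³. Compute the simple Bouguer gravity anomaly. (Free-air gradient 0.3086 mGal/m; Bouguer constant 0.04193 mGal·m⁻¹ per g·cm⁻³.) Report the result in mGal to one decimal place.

Free-air correction = 0.3086 × 1720.0 = 530.79 mGal
Free-air anomaly = 979691.76 − 980264.64 + (530.79) = -42.09 mGal
Bouguer slab correction = 0.04193 × 1.80 × 1720.0 = 129.82 mGal
Simple Bouguer anomaly = -42.09 − (129.82) = -171.91 mGal

-171.9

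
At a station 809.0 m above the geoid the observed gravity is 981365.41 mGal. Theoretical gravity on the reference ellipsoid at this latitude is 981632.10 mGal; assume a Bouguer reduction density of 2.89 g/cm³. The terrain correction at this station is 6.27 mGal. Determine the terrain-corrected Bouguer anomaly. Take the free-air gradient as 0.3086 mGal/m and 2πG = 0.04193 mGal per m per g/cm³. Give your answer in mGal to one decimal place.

Free-air correction = 0.3086 × 809.0 = 249.66 mGal
Free-air anomaly = 981365.41 − 981632.10 + (249.66) = -17.03 mGal
Bouguer slab correction = 0.04193 × 2.89 × 809.0 = 98.03 mGal
Simple Bouguer anomaly = -17.03 − (98.03) = -115.06 mGal
Complete Bouguer anomaly = -115.06 + 6.27 = -108.79 mGal

-108.8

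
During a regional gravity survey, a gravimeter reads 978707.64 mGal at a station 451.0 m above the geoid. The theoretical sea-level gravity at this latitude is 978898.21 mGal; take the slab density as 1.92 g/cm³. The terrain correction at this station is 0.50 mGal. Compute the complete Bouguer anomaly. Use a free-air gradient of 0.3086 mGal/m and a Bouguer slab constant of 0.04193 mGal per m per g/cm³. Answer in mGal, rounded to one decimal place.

-87.2

Free-air correction = 0.3086 × 451.0 = 139.18 mGal
Free-air anomaly = 978707.64 − 978898.21 + (139.18) = -51.39 mGal
Bouguer slab correction = 0.04193 × 1.92 × 451.0 = 36.31 mGal
Simple Bouguer anomaly = -51.39 − (36.31) = -87.70 mGal
Complete Bouguer anomaly = -87.70 + 0.50 = -87.20 mGal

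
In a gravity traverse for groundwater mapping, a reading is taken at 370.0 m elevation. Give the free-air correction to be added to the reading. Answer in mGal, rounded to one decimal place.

Free-air correction = 0.3086 × 370.0 = 114.2 mGal

114.2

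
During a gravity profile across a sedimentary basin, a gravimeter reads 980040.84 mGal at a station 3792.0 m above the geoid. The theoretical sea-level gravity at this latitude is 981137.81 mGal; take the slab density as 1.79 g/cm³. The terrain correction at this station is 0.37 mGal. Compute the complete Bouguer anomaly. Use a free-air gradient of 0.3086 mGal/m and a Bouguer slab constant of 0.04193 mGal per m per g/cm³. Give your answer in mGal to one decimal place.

-211.0

Free-air correction = 0.3086 × 3792.0 = 1170.21 mGal
Free-air anomaly = 980040.84 − 981137.81 + (1170.21) = 73.24 mGal
Bouguer slab correction = 0.04193 × 1.79 × 3792.0 = 284.61 mGal
Simple Bouguer anomaly = 73.24 − (284.61) = -211.37 mGal
Complete Bouguer anomaly = -211.37 + 0.37 = -211.00 mGal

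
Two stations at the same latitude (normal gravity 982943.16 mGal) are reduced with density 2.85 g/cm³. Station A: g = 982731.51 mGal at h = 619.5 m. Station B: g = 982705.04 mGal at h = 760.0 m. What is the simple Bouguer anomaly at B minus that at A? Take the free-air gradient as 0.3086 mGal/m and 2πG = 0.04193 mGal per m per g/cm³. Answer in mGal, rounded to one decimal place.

0.1

Δg_SB(A) = 982731.51 − 982943.16 + 0.3086×619.5 − 0.04193×2.85×619.5 = -94.50 mGal
Δg_SB(B) = 982705.04 − 982943.16 + 0.3086×760.0 − 0.04193×2.85×760.0 = -94.40 mGal
Difference = -94.40 − (-94.50) = 0.10 mGal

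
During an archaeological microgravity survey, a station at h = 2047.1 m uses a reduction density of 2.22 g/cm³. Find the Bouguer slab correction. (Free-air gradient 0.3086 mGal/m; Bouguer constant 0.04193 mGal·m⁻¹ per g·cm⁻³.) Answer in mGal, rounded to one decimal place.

Bouguer slab correction = 0.04193 × 2.22 × 2047.1 = 190.6 mGal

190.6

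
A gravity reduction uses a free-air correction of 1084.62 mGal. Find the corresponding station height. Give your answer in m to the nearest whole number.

3515

h = 1084.62 / 0.3086 = 3514.65 m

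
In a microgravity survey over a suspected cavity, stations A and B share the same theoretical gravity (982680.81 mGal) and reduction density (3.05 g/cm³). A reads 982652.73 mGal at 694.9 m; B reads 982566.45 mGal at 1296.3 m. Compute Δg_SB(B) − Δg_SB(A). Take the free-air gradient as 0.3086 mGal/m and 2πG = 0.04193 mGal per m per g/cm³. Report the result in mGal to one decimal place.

22.4

Δg_SB(A) = 982652.73 − 982680.81 + 0.3086×694.9 − 0.04193×3.05×694.9 = 97.50 mGal
Δg_SB(B) = 982566.45 − 982680.81 + 0.3086×1296.3 − 0.04193×3.05×1296.3 = 119.90 mGal
Difference = 119.90 − (97.50) = 22.40 mGal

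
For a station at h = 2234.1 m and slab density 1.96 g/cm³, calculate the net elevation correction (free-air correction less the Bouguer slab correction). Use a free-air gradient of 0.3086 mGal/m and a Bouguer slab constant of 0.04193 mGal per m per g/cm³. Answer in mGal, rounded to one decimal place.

Combined gradient = 0.3086 − 0.04193 × 1.96 = 0.2264172 mGal/m
Combined elevation correction = 0.2264172 × 2234.1 = 505.8 mGal

505.8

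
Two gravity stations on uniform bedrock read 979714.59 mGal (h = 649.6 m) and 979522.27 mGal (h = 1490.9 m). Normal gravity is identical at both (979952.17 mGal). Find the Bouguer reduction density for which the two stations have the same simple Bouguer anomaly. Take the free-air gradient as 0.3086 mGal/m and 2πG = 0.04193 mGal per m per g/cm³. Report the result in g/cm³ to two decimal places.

Δg_obs = 979522.27 − 979714.59 = -192.32 mGal over Δh = 1490.9 − 649.6 = 841.3 m
Equal Bouguer anomalies ⇒ Δg_obs + (0.3086 − 0.04193ρ)·Δh = 0
0.3086 − 0.04193ρ = −Δg_obs/Δh = 0.22860
ρ = (0.3086 − 0.22860) / 0.04193 = 1.91 g/cm³

1.91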